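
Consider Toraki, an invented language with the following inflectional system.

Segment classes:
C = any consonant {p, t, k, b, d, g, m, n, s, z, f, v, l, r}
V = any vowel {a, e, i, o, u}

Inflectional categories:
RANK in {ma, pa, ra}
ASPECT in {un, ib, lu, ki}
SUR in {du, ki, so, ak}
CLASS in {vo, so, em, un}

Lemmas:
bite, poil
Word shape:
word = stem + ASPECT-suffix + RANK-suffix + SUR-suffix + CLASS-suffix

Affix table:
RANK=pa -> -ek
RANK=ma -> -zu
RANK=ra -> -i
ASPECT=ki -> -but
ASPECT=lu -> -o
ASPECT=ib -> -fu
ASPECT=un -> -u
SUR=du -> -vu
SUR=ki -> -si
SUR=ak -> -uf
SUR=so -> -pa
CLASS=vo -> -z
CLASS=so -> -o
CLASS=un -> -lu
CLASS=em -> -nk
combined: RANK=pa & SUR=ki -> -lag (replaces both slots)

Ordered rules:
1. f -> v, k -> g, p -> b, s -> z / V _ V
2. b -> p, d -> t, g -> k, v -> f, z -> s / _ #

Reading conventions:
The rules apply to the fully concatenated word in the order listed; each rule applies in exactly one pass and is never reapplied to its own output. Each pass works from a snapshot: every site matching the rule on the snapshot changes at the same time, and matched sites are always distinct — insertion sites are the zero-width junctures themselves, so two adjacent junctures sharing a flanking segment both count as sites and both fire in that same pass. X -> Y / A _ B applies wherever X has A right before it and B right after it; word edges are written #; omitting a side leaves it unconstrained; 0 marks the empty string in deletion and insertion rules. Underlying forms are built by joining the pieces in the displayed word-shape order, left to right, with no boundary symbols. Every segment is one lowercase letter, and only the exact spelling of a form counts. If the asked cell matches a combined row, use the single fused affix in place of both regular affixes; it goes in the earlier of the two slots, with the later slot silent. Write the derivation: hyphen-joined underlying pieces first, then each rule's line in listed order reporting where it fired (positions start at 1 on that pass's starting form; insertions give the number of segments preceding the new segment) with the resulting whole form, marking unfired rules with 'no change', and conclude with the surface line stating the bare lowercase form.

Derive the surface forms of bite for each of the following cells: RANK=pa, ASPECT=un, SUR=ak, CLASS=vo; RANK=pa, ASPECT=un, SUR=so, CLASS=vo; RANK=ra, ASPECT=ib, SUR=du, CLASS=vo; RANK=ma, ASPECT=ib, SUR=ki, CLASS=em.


cell RANK=pa, ASPECT=un, SUR=ak, CLASS=vo:
underlying: bite-u-ek-uf-z
1. f -> v, k -> g, p -> b, s -> z / V _ V: fires at position(s) 7: biteuegufz
2. b -> p, d -> t, g -> k, v -> f, z -> s / _ #: fires at position(s) 10: biteuegufs
surface: biteuegufs

cell RANK=pa, ASPECT=un, SUR=so, CLASS=vo:
underlying: bite-u-ek-pa-z
1. f -> v, k -> g, p -> b, s -> z / V _ V: no change
2. b -> p, d -> t, g -> k, v -> f, z -> s / _ #: fires at position(s) 10: biteuekpas
surface: biteuekpas

cell RANK=ra, ASPECT=ib, SUR=du, CLASS=vo:
underlying: bite-fu-i-vu-z
1. f -> v, k -> g, p -> b, s -> z / V _ V: fires at position(s) 5: bitevuivuz
2. b -> p, d -> t, g -> k, v -> f, z -> s / _ #: fires at position(s) 10: bitevuivus
surface: bitevuivus

cell RANK=ma, ASPECT=ib, SUR=ki, CLASS=em:
underlying: bite-fu-zu-si-nk
1. f -> v, k -> g, p -> b, s -> z / V _ V: fires at position(s) 5, 9: bitevuzuzink
2. b -> p, d -> t, g -> k, v -> f, z -> s / _ #: no change
surface: bitevuzuzink


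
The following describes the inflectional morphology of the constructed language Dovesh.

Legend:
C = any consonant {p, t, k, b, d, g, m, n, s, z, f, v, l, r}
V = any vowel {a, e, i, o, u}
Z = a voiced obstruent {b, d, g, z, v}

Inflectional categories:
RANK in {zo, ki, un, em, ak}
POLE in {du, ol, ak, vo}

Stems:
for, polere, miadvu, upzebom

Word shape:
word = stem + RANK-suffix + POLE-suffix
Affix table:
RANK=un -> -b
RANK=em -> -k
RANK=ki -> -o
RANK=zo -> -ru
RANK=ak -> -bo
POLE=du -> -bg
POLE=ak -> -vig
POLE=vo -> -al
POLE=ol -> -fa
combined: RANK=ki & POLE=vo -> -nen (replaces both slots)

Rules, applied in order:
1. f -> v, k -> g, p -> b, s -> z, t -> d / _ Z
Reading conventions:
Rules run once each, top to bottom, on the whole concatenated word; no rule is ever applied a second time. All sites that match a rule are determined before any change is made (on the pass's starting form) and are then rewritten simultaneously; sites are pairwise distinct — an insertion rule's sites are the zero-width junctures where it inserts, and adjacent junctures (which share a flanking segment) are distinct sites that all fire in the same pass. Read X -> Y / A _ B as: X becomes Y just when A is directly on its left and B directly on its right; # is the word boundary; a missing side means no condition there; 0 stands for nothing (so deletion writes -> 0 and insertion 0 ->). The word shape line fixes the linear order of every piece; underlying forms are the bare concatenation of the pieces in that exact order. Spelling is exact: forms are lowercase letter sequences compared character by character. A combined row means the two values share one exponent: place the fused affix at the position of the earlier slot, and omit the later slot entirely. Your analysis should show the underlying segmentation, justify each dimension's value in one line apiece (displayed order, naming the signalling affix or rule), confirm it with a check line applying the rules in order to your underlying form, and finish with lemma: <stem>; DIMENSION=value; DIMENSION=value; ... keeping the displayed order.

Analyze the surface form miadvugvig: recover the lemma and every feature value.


underlying: miadvu-k-vig
RANK=em - signalled by the affix -k
POLE=ak - signalled by the affix -vig
check: miadvukvig -> miadvugvig
lemma: miadvu; RANK=em; POLE=ak


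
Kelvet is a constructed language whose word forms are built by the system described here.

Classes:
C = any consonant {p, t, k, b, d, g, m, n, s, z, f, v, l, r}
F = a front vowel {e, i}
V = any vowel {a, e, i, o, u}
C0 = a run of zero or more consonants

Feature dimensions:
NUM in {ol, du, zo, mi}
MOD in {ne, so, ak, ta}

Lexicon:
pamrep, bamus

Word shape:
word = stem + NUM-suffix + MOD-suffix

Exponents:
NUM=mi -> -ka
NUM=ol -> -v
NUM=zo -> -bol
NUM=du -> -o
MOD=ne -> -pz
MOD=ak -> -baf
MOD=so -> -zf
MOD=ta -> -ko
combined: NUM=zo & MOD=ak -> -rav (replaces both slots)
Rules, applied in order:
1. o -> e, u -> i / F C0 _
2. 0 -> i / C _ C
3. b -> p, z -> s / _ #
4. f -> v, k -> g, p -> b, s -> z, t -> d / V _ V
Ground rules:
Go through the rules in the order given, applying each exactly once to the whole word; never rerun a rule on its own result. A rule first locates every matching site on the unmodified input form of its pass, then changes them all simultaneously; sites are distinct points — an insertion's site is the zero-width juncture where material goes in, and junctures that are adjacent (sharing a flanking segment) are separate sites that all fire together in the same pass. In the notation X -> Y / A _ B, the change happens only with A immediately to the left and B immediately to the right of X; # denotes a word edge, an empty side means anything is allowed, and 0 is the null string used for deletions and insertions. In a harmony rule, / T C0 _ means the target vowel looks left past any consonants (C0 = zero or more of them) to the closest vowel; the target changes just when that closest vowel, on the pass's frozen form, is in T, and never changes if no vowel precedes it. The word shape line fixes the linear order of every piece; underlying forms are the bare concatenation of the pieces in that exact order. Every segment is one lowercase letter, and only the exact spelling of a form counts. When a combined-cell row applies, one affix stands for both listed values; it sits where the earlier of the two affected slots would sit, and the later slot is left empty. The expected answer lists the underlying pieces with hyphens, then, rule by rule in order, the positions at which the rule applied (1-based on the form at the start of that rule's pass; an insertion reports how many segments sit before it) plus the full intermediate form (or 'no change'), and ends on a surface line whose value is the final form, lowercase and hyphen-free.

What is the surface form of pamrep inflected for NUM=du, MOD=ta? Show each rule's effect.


underlying: pamrep-o-ko
1. o -> e, u -> i / F C0 _: fires at position(s) 7: pamrepeko
2. 0 -> i / C _ C: inserts after position(s) 3: pamirepeko
3. b -> p, z -> s / _ #: no change
4. f -> v, k -> g, p -> b, s -> z, t -> d / V _ V: fires at position(s) 7, 9: pamirebego
surface: pamirebego


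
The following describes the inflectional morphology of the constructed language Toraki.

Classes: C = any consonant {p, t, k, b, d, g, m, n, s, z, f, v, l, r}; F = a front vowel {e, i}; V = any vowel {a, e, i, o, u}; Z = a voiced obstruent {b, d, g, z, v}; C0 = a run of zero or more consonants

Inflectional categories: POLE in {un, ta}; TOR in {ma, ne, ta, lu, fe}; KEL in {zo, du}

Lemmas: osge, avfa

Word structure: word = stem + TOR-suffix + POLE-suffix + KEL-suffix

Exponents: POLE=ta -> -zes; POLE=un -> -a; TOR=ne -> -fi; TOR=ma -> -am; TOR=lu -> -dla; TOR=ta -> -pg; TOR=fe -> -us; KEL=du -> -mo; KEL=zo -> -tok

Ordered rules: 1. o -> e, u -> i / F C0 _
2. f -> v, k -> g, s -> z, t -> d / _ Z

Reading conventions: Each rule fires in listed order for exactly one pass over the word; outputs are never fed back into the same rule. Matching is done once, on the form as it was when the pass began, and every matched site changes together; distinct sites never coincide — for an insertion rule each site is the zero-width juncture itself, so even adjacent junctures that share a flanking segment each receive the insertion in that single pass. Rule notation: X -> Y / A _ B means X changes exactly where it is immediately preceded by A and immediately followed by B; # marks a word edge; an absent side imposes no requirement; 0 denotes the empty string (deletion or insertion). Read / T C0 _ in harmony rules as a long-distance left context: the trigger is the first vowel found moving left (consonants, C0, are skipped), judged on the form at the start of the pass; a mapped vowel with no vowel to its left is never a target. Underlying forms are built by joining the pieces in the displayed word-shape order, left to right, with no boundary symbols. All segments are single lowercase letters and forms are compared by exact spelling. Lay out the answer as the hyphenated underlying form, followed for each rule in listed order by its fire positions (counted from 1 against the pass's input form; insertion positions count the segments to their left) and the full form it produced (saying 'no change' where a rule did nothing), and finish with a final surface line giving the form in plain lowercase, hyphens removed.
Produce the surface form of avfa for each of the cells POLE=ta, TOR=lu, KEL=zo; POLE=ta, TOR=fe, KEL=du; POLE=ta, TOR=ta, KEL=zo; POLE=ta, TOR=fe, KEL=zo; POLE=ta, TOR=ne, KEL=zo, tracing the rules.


cell POLE=ta, TOR=lu, KEL=zo:
underlying: avfa-dla-zes-tok
1. o -> e, u -> i / F C0 _: fires at position(s) 12: avfadlazestek
2. f -> v, k -> g, s -> z, t -> d / _ Z: no change
surface: avfadlazestek

cell POLE=ta, TOR=fe, KEL=du:
underlying: avfa-us-zes-mo
1. o -> e, u -> i / F C0 _: fires at position(s) 11: avfauszesme
2. f -> v, k -> g, s -> z, t -> d / _ Z: fires at position(s) 6: avfauzzesme
surface: avfauzzesme

cell POLE=ta, TOR=ta, KEL=zo:
underlying: avfa-pg-zes-tok
1. o -> e, u -> i / F C0 _: fires at position(s) 11: avfapgzestek
2. f -> v, k -> g, s -> z, t -> d / _ Z: no change
surface: avfapgzestek

cell POLE=ta, TOR=fe, KEL=zo:
underlying: avfa-us-zes-tok
1. o -> e, u -> i / F C0 _: fires at position(s) 11: avfauszestek
2. f -> v, k -> g, s -> z, t -> d / _ Z: fires at position(s) 6: avfauzzestek
surface: avfauzzestek

cell POLE=ta, TOR=ne, KEL=zo:
underlying: avfa-fi-zes-tok
1. o -> e, u -> i / F C0 _: fires at position(s) 11: avfafizestek
2. f -> v, k -> g, s -> z, t -> d / _ Z: no change
surface: avfafizestek


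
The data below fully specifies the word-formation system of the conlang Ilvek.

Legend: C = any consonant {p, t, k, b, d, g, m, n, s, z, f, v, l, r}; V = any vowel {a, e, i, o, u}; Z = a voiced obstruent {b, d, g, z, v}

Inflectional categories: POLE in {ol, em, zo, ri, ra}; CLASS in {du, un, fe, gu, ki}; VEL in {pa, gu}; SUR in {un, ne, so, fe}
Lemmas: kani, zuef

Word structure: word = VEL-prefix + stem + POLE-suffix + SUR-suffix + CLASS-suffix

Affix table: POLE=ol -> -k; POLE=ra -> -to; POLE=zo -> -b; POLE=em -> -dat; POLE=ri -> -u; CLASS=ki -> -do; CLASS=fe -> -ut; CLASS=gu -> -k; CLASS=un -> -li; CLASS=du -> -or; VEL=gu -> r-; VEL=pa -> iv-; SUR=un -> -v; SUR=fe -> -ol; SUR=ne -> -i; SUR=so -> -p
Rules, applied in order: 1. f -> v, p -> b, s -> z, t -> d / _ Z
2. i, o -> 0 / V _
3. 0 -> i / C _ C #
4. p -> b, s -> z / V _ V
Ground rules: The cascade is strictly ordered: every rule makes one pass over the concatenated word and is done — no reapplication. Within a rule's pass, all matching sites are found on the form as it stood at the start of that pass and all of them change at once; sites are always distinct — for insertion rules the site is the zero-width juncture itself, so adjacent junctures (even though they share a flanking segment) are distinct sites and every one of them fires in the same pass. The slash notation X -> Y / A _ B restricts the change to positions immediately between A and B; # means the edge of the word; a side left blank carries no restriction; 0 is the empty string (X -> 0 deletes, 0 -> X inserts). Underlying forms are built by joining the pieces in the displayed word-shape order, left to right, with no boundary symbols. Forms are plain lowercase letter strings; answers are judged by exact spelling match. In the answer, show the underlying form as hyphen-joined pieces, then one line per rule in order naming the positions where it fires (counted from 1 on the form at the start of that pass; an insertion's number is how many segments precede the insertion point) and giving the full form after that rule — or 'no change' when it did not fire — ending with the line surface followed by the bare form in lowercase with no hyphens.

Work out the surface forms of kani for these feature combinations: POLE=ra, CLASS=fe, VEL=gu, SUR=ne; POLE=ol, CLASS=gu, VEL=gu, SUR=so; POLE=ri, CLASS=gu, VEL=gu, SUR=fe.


cell POLE=ra, CLASS=fe, VEL=gu, SUR=ne:
underlying: r-kani-to-i-ut
1. f -> v, p -> b, s -> z, t -> d / _ Z: no change
2. i, o -> 0 / V _: fires at position(s) 8: rkanitout
3. 0 -> i / C _ C #: no change
4. p -> b, s -> z / V _ V: no change
surface: rkanitout

cell POLE=ol, CLASS=gu, VEL=gu, SUR=so:
underlying: r-kani-k-p-k
1. f -> v, p -> b, s -> z, t -> d / _ Z: no change
2. i, o -> 0 / V _: no change
3. 0 -> i / C _ C #: inserts after position(s) 7: rkanikpik
4. p -> b, s -> z / V _ V: no change
surface: rkanikpik

cell POLE=ri, CLASS=gu, VEL=gu, SUR=fe:
underlying: r-kani-u-ol-k
1. f -> v, p -> b, s -> z, t -> d / _ Z: no change
2. i, o -> 0 / V _: fires at position(s) 7: rkaniulk
3. 0 -> i / C _ C #: inserts after position(s) 7: rkaniulik
4. p -> b, s -> z / V _ V: no change
surface: rkaniulik


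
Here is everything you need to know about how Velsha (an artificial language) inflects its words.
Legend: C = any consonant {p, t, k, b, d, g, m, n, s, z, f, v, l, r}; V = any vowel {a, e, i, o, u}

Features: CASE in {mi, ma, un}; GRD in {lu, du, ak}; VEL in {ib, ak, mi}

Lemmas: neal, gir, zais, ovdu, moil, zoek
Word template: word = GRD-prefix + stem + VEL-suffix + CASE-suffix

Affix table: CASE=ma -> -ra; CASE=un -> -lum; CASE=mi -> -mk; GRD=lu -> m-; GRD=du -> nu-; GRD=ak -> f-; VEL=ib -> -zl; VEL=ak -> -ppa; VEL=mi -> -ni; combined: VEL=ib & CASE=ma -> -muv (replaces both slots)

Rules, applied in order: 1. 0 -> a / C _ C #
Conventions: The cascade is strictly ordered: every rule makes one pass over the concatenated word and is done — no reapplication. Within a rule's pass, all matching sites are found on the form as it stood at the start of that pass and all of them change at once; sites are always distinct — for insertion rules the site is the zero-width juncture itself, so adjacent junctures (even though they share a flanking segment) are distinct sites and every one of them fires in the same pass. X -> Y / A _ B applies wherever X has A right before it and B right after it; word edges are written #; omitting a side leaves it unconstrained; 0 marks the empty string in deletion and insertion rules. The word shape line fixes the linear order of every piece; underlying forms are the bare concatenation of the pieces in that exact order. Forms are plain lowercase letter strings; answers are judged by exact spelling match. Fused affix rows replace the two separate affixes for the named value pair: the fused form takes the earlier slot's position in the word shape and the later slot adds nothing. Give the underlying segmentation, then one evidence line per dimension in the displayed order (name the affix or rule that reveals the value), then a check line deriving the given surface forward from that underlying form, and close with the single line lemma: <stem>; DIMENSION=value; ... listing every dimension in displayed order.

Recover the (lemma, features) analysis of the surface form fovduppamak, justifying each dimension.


underlying: f-ovdu-ppa-mk
CASE=mi - signalled by the affix -mk
GRD=ak - signalled by the affix f-
VEL=ak - signalled by the affix -ppa
check: fovduppamk -> fovduppamak
lemma: ovdu; CASE=mi; GRD=ak; VEL=ak


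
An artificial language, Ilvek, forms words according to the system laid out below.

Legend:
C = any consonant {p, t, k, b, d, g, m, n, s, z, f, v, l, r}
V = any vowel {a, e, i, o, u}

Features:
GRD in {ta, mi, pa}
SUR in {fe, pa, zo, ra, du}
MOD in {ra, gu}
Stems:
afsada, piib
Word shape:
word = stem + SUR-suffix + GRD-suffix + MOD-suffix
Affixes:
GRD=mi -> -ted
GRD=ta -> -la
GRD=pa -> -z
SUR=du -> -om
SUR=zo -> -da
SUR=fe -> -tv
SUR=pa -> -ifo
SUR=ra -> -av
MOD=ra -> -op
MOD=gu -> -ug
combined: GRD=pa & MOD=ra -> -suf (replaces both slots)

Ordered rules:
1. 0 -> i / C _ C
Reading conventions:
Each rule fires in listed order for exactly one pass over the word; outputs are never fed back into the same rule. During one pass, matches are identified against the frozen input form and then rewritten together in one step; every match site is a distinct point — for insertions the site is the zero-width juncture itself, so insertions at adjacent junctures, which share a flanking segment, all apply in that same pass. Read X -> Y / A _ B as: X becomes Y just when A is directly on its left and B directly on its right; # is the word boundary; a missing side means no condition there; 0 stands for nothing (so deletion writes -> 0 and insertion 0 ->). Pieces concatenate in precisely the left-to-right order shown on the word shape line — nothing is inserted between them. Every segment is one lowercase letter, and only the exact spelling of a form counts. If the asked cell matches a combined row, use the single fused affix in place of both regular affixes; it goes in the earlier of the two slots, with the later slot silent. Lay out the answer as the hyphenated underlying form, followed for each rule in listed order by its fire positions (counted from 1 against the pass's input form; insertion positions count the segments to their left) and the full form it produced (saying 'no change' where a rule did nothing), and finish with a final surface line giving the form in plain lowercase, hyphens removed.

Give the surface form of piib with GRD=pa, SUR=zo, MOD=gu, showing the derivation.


underlying: piib-da-z-ug
1. 0 -> i / C _ C: inserts after position(s) 4: piibidazug
surface: piibidazug


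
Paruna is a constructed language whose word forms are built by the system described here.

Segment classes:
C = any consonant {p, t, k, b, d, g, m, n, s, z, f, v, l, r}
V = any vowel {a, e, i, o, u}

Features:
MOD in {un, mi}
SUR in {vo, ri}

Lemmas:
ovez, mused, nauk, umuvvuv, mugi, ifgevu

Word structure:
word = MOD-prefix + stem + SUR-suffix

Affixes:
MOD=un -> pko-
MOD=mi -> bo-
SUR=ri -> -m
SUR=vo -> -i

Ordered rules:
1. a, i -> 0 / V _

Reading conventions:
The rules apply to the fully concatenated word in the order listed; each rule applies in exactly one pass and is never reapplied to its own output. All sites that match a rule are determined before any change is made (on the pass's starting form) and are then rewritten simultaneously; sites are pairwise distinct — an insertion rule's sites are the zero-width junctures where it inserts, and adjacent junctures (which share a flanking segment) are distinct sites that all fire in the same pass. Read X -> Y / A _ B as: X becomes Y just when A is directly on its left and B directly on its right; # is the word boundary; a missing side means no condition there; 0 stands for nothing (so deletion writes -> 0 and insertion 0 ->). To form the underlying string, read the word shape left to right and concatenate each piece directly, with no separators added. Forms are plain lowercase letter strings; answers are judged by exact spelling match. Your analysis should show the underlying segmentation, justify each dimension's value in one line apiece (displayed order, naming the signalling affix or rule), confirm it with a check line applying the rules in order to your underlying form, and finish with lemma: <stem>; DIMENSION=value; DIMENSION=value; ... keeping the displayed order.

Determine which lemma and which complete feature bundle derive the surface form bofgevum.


underlying: bo-ifgevu-m
MOD=mi - signalled by the affix bo-
SUR=ri - signalled by the affix -m
check: boifgevum -> bofgevum
lemma: ifgevu; MOD=mi; SUR=ri


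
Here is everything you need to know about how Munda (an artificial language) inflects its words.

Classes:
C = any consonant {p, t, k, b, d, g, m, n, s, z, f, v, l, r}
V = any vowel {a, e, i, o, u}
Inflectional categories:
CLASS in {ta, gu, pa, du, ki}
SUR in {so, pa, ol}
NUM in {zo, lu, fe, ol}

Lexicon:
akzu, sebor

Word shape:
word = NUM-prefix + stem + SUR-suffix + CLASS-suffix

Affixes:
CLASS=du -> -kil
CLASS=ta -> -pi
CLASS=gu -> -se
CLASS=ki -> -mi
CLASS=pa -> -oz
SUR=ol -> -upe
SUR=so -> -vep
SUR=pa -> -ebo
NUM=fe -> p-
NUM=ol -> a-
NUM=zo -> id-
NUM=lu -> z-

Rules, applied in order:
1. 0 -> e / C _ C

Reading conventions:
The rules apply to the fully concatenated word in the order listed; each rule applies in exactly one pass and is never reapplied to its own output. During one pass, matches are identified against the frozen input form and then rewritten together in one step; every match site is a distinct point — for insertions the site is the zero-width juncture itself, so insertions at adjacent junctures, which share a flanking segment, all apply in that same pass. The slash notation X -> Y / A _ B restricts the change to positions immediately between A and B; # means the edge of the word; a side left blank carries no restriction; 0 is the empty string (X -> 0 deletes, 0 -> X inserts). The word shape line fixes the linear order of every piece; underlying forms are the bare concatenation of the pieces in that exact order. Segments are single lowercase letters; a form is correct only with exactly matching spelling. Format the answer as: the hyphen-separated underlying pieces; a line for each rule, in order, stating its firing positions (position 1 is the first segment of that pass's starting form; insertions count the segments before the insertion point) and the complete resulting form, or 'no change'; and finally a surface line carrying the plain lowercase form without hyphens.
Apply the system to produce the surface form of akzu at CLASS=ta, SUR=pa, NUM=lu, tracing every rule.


underlying: z-akzu-ebo-pi
1. 0 -> e / C _ C: inserts after position(s) 3: zakezuebopi
surface: zakezuebopi


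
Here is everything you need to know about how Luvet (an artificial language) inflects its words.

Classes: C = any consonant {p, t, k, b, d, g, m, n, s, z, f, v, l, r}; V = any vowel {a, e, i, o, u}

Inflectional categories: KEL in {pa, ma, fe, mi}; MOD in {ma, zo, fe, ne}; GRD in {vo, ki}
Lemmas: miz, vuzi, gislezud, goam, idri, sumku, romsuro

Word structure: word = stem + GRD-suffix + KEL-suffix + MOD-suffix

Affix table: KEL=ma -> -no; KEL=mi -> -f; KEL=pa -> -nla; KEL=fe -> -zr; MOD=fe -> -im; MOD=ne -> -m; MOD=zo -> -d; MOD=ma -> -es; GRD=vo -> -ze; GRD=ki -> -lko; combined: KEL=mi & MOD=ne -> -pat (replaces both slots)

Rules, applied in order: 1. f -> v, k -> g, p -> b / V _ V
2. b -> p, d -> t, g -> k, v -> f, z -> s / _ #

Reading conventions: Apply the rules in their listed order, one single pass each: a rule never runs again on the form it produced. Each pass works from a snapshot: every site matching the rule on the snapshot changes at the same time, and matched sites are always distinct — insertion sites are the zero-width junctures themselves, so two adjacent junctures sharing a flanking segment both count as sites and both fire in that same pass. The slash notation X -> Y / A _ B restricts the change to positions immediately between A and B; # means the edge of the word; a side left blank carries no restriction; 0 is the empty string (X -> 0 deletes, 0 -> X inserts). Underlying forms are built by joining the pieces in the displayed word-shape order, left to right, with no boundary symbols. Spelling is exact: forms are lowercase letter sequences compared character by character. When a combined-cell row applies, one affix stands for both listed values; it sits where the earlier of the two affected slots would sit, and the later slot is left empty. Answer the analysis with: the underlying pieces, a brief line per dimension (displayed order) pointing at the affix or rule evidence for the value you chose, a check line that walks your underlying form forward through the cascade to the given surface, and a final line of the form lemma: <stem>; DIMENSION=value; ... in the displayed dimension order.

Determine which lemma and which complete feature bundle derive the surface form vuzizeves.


underlying: vuzi-ze-f-es
KEL=mi - signalled by the affix -f
MOD=ma - signalled by the affix -es
GRD=vo - signalled by the affix -ze
check: vuzizefes -> vuzizeves -> vuzizeves
lemma: vuzi; KEL=mi; MOD=ma; GRD=vo


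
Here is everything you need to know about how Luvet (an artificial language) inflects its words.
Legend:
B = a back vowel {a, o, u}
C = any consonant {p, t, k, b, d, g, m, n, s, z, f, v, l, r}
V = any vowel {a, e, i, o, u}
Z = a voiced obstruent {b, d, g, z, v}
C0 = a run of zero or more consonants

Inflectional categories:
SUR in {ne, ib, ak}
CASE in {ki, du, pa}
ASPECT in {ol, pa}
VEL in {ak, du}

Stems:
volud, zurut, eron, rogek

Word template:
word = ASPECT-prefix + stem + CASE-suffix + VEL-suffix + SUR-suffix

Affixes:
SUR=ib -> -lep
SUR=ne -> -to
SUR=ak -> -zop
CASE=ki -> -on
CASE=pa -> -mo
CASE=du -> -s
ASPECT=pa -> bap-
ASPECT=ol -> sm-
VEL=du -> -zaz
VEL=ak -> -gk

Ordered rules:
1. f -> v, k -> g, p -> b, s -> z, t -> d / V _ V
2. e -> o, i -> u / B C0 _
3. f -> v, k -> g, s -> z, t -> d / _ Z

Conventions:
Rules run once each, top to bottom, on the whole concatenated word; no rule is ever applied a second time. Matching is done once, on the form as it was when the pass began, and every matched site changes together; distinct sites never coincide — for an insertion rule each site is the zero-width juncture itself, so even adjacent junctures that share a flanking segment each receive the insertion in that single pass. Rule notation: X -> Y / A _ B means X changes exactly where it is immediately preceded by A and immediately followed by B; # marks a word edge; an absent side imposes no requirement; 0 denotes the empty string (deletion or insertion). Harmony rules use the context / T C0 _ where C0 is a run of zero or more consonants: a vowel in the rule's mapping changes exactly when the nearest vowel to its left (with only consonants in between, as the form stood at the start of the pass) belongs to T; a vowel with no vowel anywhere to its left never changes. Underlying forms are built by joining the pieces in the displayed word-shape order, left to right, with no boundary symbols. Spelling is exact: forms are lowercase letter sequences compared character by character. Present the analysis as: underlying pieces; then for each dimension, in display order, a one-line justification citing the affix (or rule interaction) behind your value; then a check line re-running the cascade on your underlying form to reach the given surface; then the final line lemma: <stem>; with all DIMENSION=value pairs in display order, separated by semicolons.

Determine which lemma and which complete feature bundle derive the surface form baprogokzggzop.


underlying: bap-rogek-s-gk-zop
SUR=ak - signalled by the affix -zop
CASE=du - signalled by the affix -s
ASPECT=pa - signalled by the affix bap-
VEL=ak - signalled by the affix -gk
check: baprogeksgkzop -> baprogeksgkzop -> baprogoksgkzop -> baprogokzggzop
lemma: rogek; SUR=ak; CASE=du; ASPECT=pa; VEL=ak


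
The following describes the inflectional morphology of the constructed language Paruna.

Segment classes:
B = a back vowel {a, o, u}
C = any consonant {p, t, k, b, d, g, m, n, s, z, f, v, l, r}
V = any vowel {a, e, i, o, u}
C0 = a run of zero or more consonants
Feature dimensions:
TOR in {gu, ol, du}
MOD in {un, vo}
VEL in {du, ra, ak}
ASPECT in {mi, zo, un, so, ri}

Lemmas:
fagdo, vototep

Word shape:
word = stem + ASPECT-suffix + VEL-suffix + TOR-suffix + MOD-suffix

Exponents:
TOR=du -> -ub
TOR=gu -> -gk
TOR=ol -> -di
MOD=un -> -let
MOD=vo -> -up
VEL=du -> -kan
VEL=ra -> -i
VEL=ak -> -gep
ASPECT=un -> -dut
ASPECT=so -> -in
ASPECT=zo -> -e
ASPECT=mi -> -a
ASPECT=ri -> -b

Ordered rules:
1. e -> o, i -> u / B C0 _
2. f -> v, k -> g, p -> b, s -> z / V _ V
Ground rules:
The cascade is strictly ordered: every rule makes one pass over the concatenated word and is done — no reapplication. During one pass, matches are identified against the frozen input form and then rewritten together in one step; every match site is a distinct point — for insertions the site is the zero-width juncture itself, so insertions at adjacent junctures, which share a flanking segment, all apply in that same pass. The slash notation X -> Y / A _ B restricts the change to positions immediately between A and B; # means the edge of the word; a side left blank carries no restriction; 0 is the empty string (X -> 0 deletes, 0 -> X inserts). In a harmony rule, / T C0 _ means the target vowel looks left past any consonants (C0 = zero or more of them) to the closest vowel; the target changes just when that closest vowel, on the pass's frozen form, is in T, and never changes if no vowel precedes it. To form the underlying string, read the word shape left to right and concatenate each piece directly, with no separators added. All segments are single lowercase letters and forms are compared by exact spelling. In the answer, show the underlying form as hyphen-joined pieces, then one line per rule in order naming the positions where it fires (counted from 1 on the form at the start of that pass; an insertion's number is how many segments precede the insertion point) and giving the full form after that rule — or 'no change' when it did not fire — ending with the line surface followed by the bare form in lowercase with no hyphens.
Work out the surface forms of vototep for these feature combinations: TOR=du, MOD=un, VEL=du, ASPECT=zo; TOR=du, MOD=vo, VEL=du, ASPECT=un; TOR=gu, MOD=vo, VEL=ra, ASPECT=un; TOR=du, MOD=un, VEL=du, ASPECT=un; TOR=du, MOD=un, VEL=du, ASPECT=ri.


cell TOR=du, MOD=un, VEL=du, ASPECT=zo:
underlying: vototep-e-kan-ub-let
1. e -> o, i -> u / B C0 _: fires at position(s) 6, 15: vototopekanublot
2. f -> v, k -> g, p -> b, s -> z / V _ V: fires at position(s) 7, 9: vototobeganublot
surface: vototobeganublot

cell TOR=du, MOD=vo, VEL=du, ASPECT=un:
underlying: vototep-dut-kan-ub-up
1. e -> o, i -> u / B C0 _: fires at position(s) 6: vototopdutkanubup
2. f -> v, k -> g, p -> b, s -> z / V _ V: no change
surface: vototopdutkanubup

cell TOR=gu, MOD=vo, VEL=ra, ASPECT=un:
underlying: vototep-dut-i-gk-up
1. e -> o, i -> u / B C0 _: fires at position(s) 6, 11: vototopdutugkup
2. f -> v, k -> g, p -> b, s -> z / V _ V: no change
surface: vototopdutugkup

cell TOR=du, MOD=un, VEL=du, ASPECT=un:
underlying: vototep-dut-kan-ub-let
1. e -> o, i -> u / B C0 _: fires at position(s) 6, 17: vototopdutkanublot
2. f -> v, k -> g, p -> b, s -> z / V _ V: no change
surface: vototopdutkanublot

cell TOR=du, MOD=un, VEL=du, ASPECT=ri:
underlying: vototep-b-kan-ub-let
1. e -> o, i -> u / B C0 _: fires at position(s) 6, 15: vototopbkanublot
2. f -> v, k -> g, p -> b, s -> z / V _ V: no change
surface: vototopbkanublot


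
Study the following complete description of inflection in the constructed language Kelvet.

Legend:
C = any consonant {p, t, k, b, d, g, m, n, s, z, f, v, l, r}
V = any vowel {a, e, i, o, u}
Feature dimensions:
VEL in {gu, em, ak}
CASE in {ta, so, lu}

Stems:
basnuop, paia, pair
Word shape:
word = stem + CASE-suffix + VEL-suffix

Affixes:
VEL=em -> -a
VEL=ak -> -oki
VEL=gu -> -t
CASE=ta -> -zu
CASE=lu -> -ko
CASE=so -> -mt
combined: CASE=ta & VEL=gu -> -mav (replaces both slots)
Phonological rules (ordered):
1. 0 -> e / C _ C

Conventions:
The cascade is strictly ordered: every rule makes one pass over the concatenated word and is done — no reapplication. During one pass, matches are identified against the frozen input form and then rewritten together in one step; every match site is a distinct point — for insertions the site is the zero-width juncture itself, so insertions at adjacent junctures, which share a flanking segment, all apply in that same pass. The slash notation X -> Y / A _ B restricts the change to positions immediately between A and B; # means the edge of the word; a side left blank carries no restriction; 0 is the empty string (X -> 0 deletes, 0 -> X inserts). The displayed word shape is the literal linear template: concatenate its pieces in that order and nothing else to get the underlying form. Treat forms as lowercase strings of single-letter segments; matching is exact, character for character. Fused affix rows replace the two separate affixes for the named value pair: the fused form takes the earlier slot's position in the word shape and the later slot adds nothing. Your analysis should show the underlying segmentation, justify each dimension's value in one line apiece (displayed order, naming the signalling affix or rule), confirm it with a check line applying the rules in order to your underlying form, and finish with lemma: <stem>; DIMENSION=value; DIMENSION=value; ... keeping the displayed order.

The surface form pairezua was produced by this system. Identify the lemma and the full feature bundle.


underlying: pair-zu-a
VEL=em - signalled by the affix -a
CASE=ta - signalled by the affix -zu
check: pairzua -> pairezua
lemma: pair; VEL=em; CASE=ta


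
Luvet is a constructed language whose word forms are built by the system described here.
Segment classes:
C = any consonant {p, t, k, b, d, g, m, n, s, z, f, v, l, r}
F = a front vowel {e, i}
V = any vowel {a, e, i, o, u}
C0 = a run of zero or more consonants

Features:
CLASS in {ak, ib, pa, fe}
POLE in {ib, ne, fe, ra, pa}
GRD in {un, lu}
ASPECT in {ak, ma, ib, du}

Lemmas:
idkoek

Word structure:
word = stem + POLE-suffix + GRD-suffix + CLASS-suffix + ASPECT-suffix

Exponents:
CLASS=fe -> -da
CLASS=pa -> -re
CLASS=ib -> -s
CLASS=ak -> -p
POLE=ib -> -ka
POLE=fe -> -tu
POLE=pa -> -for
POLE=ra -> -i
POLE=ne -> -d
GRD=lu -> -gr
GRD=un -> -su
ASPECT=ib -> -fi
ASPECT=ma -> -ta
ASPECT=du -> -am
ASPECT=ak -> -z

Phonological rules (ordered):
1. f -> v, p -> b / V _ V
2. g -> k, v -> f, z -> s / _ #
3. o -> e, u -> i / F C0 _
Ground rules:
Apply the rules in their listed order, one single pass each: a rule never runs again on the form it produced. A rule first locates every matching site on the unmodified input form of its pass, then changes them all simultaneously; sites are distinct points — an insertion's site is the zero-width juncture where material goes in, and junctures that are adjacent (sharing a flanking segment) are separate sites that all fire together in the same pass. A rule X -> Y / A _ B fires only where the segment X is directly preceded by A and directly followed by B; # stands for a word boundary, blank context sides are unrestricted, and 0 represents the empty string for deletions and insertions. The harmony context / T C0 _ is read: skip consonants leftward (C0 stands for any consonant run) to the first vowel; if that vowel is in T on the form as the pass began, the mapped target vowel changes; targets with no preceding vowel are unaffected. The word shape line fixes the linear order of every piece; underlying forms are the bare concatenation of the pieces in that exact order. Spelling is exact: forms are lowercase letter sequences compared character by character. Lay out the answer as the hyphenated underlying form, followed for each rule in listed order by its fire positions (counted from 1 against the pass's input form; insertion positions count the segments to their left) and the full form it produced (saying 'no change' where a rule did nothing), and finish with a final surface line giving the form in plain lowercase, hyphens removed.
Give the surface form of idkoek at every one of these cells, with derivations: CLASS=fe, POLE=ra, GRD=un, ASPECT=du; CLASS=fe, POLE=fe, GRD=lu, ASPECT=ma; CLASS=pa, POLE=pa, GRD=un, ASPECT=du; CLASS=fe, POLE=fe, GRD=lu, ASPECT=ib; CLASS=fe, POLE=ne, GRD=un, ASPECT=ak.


cell CLASS=fe, POLE=ra, GRD=un, ASPECT=du:
underlying: idkoek-i-su-da-am
1. f -> v, p -> b / V _ V: no change
2. g -> k, v -> f, z -> s / _ #: no change
3. o -> e, u -> i / F C0 _: fires at position(s) 4, 9: idkeekisidaam
surface: idkeekisidaam

cell CLASS=fe, POLE=fe, GRD=lu, ASPECT=ma:
underlying: idkoek-tu-gr-da-ta
1. f -> v, p -> b / V _ V: no change
2. g -> k, v -> f, z -> s / _ #: no change
3. o -> e, u -> i / F C0 _: fires at position(s) 4, 8: idkeektigrdata
surface: idkeektigrdata

cell CLASS=pa, POLE=pa, GRD=un, ASPECT=du:
underlying: idkoek-for-su-re-am
1. f -> v, p -> b / V _ V: no change
2. g -> k, v -> f, z -> s / _ #: no change
3. o -> e, u -> i / F C0 _: fires at position(s) 4, 8: idkeekfersuream
surface: idkeekfersuream

cell CLASS=fe, POLE=fe, GRD=lu, ASPECT=ib:
underlying: idkoek-tu-gr-da-fi
1. f -> v, p -> b / V _ V: fires at position(s) 13: idkoektugrdavi
2. g -> k, v -> f, z -> s / _ #: no change
3. o -> e, u -> i / F C0 _: fires at position(s) 4, 8: idkeektigrdavi
surface: idkeektigrdavi

cell CLASS=fe, POLE=ne, GRD=un, ASPECT=ak:
underlying: idkoek-d-su-da-z
1. f -> v, p -> b / V _ V: no change
2. g -> k, v -> f, z -> s / _ #: fires at position(s) 12: idkoekdsudas
3. o -> e, u -> i / F C0 _: fires at position(s) 4, 9: idkeekdsidas
surface: idkeekdsidas


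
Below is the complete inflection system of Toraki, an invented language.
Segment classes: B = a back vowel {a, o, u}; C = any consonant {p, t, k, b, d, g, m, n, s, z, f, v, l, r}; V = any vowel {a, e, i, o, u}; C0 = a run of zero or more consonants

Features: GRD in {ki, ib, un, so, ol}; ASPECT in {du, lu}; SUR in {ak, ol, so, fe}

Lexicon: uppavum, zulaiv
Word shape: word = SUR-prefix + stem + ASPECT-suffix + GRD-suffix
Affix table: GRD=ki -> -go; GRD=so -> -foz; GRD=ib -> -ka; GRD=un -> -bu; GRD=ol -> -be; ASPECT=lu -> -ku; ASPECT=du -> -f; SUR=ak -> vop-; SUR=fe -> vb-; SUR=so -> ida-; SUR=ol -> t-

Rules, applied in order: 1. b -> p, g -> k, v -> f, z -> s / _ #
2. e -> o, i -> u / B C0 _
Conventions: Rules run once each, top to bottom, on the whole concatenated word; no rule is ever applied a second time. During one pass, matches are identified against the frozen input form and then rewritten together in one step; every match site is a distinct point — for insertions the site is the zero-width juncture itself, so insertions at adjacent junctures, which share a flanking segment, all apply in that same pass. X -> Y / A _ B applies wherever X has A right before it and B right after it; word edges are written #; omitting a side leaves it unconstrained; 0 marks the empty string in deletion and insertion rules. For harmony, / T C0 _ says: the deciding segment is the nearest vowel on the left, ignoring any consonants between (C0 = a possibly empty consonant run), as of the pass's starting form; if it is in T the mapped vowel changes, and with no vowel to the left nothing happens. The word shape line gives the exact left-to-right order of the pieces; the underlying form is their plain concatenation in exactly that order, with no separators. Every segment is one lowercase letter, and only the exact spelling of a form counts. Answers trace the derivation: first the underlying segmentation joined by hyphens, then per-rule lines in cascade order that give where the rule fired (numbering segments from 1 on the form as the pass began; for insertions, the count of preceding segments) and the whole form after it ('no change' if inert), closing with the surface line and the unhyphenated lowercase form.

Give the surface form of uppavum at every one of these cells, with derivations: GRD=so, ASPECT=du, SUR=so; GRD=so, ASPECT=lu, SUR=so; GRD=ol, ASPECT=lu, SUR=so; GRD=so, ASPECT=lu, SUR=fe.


cell GRD=so, ASPECT=du, SUR=so:
underlying: ida-uppavum-f-foz
1. b -> p, g -> k, v -> f, z -> s / _ #: fires at position(s) 14: idauppavumffos
2. e -> o, i -> u / B C0 _: no change
surface: idauppavumffos

cell GRD=so, ASPECT=lu, SUR=so:
underlying: ida-uppavum-ku-foz
1. b -> p, g -> k, v -> f, z -> s / _ #: fires at position(s) 15: idauppavumkufos
2. e -> o, i -> u / B C0 _: no change
surface: idauppavumkufos

cell GRD=ol, ASPECT=lu, SUR=so:
underlying: ida-uppavum-ku-be
1. b -> p, g -> k, v -> f, z -> s / _ #: no change
2. e -> o, i -> u / B C0 _: fires at position(s) 14: idauppavumkubo
surface: idauppavumkubo

cell GRD=so, ASPECT=lu, SUR=fe:
underlying: vb-uppavum-ku-foz
1. b -> p, g -> k, v -> f, z -> s / _ #: fires at position(s) 14: vbuppavumkufos
2. e -> o, i -> u / B C0 _: no change
surface: vbuppavumkufos
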